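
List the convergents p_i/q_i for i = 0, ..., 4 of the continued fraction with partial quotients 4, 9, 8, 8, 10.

4/1, 37/9, 300/73, 2437/593, 24670/6003

Using the convergent recurrence p_i = a_i*p_{i-1} + p_{i-2}, q_i = a_i*q_{i-1} + q_{i-2} with p_{-2}=0, p_{-1}=1, q_{-2}=1, q_{-1}=0:
  i=0: a_0=4, p_0 = 4*1 + 0 = 4, q_0 = 4*0 + 1 = 1.
  i=1: a_1=9, p_1 = 9*4 + 1 = 37, q_1 = 9*1 + 0 = 9.
  i=2: a_2=8, p_2 = 8*37 + 4 = 300, q_2 = 8*9 + 1 = 73.
  i=3: a_3=8, p_3 = 8*300 + 37 = 2437, q_3 = 8*73 + 9 = 593.
  i=4: a_4=10, p_4 = 10*2437 + 300 = 24670, q_4 = 10*593 + 73 = 6003.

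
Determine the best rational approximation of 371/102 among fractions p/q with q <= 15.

40/11

Expand x = 371/102 as a continued fraction with the Euclidean algorithm:
  371 = 3*102 + 65, so a_0 = 3.
  102 = 1*65 + 37, so a_1 = 1.
  65 = 1*37 + 28, so a_2 = 1.
  37 = 1*28 + 9, so a_3 = 1.
  28 = 3*9 + 1, so a_4 = 3.
  9 = 9*1 + 0, so a_5 = 9.
so x = [3; 1, 1, 1, 3, 9].
Convergents (p_i = a_i*p_{i-1} + p_{i-2}, q_i = a_i*q_{i-1} + q_{i-2} with p_{-2}=0, p_{-1}=1, q_{-2}=1, q_{-1}=0), until the denominator exceeds 15:
  i=0: a_0=3, p_0 = 3*1 + 0 = 3, q_0 = 3*0 + 1 = 1.
  i=1: a_1=1, p_1 = 1*3 + 1 = 4, q_1 = 1*1 + 0 = 1.
  i=2: a_2=1, p_2 = 1*4 + 3 = 7, q_2 = 1*1 + 1 = 2.
  i=3: a_3=1, p_3 = 1*7 + 4 = 11, q_3 = 1*2 + 1 = 3.
  i=4: a_4=3, p_4 = 3*11 + 7 = 40, q_4 = 3*3 + 2 = 11.
  i=5: a_5=9, p_5 = 9*40 + 11 = 371, q_5 = 9*11 + 3 = 102.
q_5 = 102 > 15, so the last convergent with denominator <= 15 is p_4/q_4 = 40/11.
The closest fraction with denominator <= 15 is either p_4/q_4 or the intermediate fraction (k*p_4 + p_3)/(k*q_4 + q_3) with the largest k >= 1 whose denominator stays <= 15; these approach x as k grows, and every other convergent or intermediate fraction in range is farther away.
Largest k: floor((15 - q_3)/q_4) = floor((15 - 3)/11) = 1.
That gives (1*40 + 11)/(1*11 + 3) = 51/14.
Compare the errors: |x - 40/11| = |371*11 - 40*102|/(102*11) = 1/1122, and |x - 51/14| = |371*14 - 51*102|/(102*14) = 8/1428.
Cross-multiplying, 1*1428 = 1428 < 8976 = 8*1122, so 1/1122 is smaller: the convergent 40/11 is closer to x than 51/14.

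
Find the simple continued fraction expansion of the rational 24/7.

Run the Euclidean algorithm on 24 and 7; the successive quotients are the partial quotients a_0, a_1, ... (each step inverts the fractional part left over by the previous one):
  24 = 3*7 + 3, so a_0 = 3.
  7 = 2*3 + 1, so a_1 = 2.
  3 = 3*1 + 0, so a_2 = 3.
The remainder reaches 0 after 3 divisions, so the expansion has 3 partial quotients, read off in order.

[3; 2, 3]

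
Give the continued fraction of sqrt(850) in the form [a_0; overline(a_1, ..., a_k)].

Write x_i = (sqrt(850) + m_i)/d_i with (m_0, d_0) = (0, 1). a_0 = floor(sqrt(850)) = 29, since 29^2 = 841 <= 850 < 900 = 30^2.
Iterate m_{i+1} = d_i*a_i - m_i, d_{i+1} = (850 - m_{i+1}^2)/d_i, a_{i+1} = floor((a_0 + m_{i+1})/d_{i+1}):
  m_1 = 1*29 - 0 = 29, d_1 = (850 - 29^2)/1 = 9/1 = 9, a_1 = floor((29 + 29)/9) = 6.
  m_2 = 9*6 - 29 = 25, d_2 = (850 - 25^2)/9 = 225/9 = 25, a_2 = floor((29 + 25)/25) = 2.
  m_3 = 25*2 - 25 = 25, d_3 = (850 - 25^2)/25 = 225/25 = 9, a_3 = floor((29 + 25)/9) = 6.
  m_4 = 9*6 - 25 = 29, d_4 = (850 - 29^2)/9 = 9/9 = 1, a_4 = floor((29 + 29)/1) = 58.
  m_5 = 1*58 - 29 = 29, d_5 = (850 - 29^2)/1 = 9/1 = 9: (m_5, d_5) = (m_1, d_1) = (29, 9), so from here the quotients repeat a_1, ..., a_4; the period length is 4.
Hence the expansion of sqrt(850) is a_0 = 29 followed by the repeating block 6, 2, 6, 58 (period 4).

[29; overline(6, 2, 6, 58)]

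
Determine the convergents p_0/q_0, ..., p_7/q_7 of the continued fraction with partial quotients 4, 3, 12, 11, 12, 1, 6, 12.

Using the convergent recurrence p_i = a_i*p_{i-1} + p_{i-2}, q_i = a_i*q_{i-1} + q_{i-2} with p_{-2}=0, p_{-1}=1, q_{-2}=1, q_{-1}=0:
  i=0: a_0=4, p_0 = 4*1 + 0 = 4, q_0 = 4*0 + 1 = 1.
  i=1: a_1=3, p_1 = 3*4 + 1 = 13, q_1 = 3*1 + 0 = 3.
  i=2: a_2=12, p_2 = 12*13 + 4 = 160, q_2 = 12*3 + 1 = 37.
  i=3: a_3=11, p_3 = 11*160 + 13 = 1773, q_3 = 11*37 + 3 = 410.
  i=4: a_4=12, p_4 = 12*1773 + 160 = 21436, q_4 = 12*410 + 37 = 4957.
  i=5: a_5=1, p_5 = 1*21436 + 1773 = 23209, q_5 = 1*4957 + 410 = 5367.
  i=6: a_6=6, p_6 = 6*23209 + 21436 = 160690, q_6 = 6*5367 + 4957 = 37159.
  i=7: a_7=12, p_7 = 12*160690 + 23209 = 1951489, q_7 = 12*37159 + 5367 = 451275.

4/1, 13/3, 160/37, 1773/410, 21436/4957, 23209/5367, 160690/37159, 1951489/451275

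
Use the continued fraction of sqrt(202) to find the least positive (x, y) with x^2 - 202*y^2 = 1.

First expand sqrt(202) as a continued fraction. With x_i = (sqrt(202) + m_i)/d_i and (m_0, d_0) = (0, 1): a_0 = floor(sqrt(202)) = 14, since 14^2 = 196 <= 202 < 225 = 15^2.
Iterate m_{i+1} = d_i*a_i - m_i, d_{i+1} = (202 - m_{i+1}^2)/d_i, a_{i+1} = floor((a_0 + m_{i+1})/d_{i+1}):
  m_1 = 1*14 - 0 = 14, d_1 = (202 - 14^2)/1 = 6/1 = 6, a_1 = floor((14 + 14)/6) = 4.
  m_2 = 6*4 - 14 = 10, d_2 = (202 - 10^2)/6 = 102/6 = 17, a_2 = floor((14 + 10)/17) = 1.
  m_3 = 17*1 - 10 = 7, d_3 = (202 - 7^2)/17 = 153/17 = 9, a_3 = floor((14 + 7)/9) = 2.
  m_4 = 9*2 - 7 = 11, d_4 = (202 - 11^2)/9 = 81/9 = 9, a_4 = floor((14 + 11)/9) = 2.
  m_5 = 9*2 - 11 = 7, d_5 = (202 - 7^2)/9 = 153/9 = 17, a_5 = floor((14 + 7)/17) = 1.
  m_6 = 17*1 - 7 = 10, d_6 = (202 - 10^2)/17 = 102/17 = 6, a_6 = floor((14 + 10)/6) = 4.
  m_7 = 6*4 - 10 = 14, d_7 = (202 - 14^2)/6 = 6/6 = 1, a_7 = floor((14 + 14)/1) = 28.
  m_8 = 1*28 - 14 = 14, d_8 = (202 - 14^2)/1 = 6/1 = 6: (m_8, d_8) = (m_1, d_1) = (14, 6), so from here the quotients repeat a_1, ..., a_7; the period length is 7.
So sqrt(202) = [14; (4, 1, 2, 2, 1, 4, 28)] with period length k = 7.
k is odd, so (p_{k-1}, q_{k-1}) only solves x^2 - 202y^2 = -1 and the fundamental solution of x^2 - 202y^2 = 1 is (p_{2k-1}, q_{2k-1}) = (p_13, q_13); compute convergents through index 13, running through the period twice.
Convergents (p_i = a_i*p_{i-1} + p_{i-2}, q_i = a_i*q_{i-1} + q_{i-2} with p_{-2}=0, p_{-1}=1, q_{-2}=1, q_{-1}=0):
  i=0: a_0=14, p_0 = 14*1 + 0 = 14, q_0 = 14*0 + 1 = 1.
  i=1: a_1=4, p_1 = 4*14 + 1 = 57, q_1 = 4*1 + 0 = 4.
  i=2: a_2=1, p_2 = 1*57 + 14 = 71, q_2 = 1*4 + 1 = 5.
  i=3: a_3=2, p_3 = 2*71 + 57 = 199, q_3 = 2*5 + 4 = 14.
  i=4: a_4=2, p_4 = 2*199 + 71 = 469, q_4 = 2*14 + 5 = 33.
  i=5: a_5=1, p_5 = 1*469 + 199 = 668, q_5 = 1*33 + 14 = 47.
  i=6: a_6=4, p_6 = 4*668 + 469 = 3141, q_6 = 4*47 + 33 = 221.
  i=7: a_7=28, p_7 = 28*3141 + 668 = 88616, q_7 = 28*221 + 47 = 6235.
  i=8: a_8=4, p_8 = 4*88616 + 3141 = 357605, q_8 = 4*6235 + 221 = 25161.
  i=9: a_9=1, p_9 = 1*357605 + 88616 = 446221, q_9 = 1*25161 + 6235 = 31396.
  i=10: a_10=2, p_10 = 2*446221 + 357605 = 1250047, q_10 = 2*31396 + 25161 = 87953.
  i=11: a_11=2, p_11 = 2*1250047 + 446221 = 2946315, q_11 = 2*87953 + 31396 = 207302.
  i=12: a_12=1, p_12 = 1*2946315 + 1250047 = 4196362, q_12 = 1*207302 + 87953 = 295255.
  i=13: a_13=4, p_13 = 4*4196362 + 2946315 = 19731763, q_13 = 4*295255 + 207302 = 1388322.
Indeed p_6^2 - 202*q_6^2 = 9865881 - 9865882 = -1, not +1.
Check: 19731763^2 - 202*1388322^2 = 389342471088169 - 389342471088168 = 1, so (x, y) = (19731763, 1388322) solves the equation, and by the theorem it is the least positive solution.

(x, y) = (19731763, 1388322)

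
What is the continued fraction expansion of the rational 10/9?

Run the Euclidean algorithm on 10 and 9; the successive quotients are the partial quotients a_0, a_1, ... (each step inverts the fractional part left over by the previous one):
  10 = 1*9 + 1, so a_0 = 1.
  9 = 9*1 + 0, so a_1 = 9.
The remainder reaches 0 after 2 divisions, so the expansion has 2 partial quotients, read off in order.

[1; 9]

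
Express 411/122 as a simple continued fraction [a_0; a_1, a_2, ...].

Run the Euclidean algorithm on 411 and 122; the successive quotients are the partial quotients a_0, a_1, ... (each step inverts the fractional part left over by the previous one):
  411 = 3*122 + 45, so a_0 = 3.
  122 = 2*45 + 32, so a_1 = 2.
  45 = 1*32 + 13, so a_2 = 1.
  32 = 2*13 + 6, so a_3 = 2.
  13 = 2*6 + 1, so a_4 = 2.
  6 = 6*1 + 0, so a_5 = 6.
The remainder reaches 0 after 6 divisions, so the expansion has 6 partial quotients, read off in order.

[3; 2, 1, 2, 2, 6]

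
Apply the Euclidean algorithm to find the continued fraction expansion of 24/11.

Run the Euclidean algorithm on 24 and 11; the successive quotients are the partial quotients a_0, a_1, ... (each step inverts the fractional part left over by the previous one):
  24 = 2*11 + 2, so a_0 = 2.
  11 = 5*2 + 1, so a_1 = 5.
  2 = 2*1 + 0, so a_2 = 2.
The remainder reaches 0 after 3 divisions, so the expansion has 3 partial quotients, read off in order.

[2; 5, 2]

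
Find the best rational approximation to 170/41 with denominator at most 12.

Expand x = 170/41 as a continued fraction with the Euclidean algorithm:
  170 = 4*41 + 6, so a_0 = 4.
  41 = 6*6 + 5, so a_1 = 6.
  6 = 1*5 + 1, so a_2 = 1.
  5 = 5*1 + 0, so a_3 = 5.
so x = [4; 6, 1, 5].
Convergents (p_i = a_i*p_{i-1} + p_{i-2}, q_i = a_i*q_{i-1} + q_{i-2} with p_{-2}=0, p_{-1}=1, q_{-2}=1, q_{-1}=0), until the denominator exceeds 12:
  i=0: a_0=4, p_0 = 4*1 + 0 = 4, q_0 = 4*0 + 1 = 1.
  i=1: a_1=6, p_1 = 6*4 + 1 = 25, q_1 = 6*1 + 0 = 6.
  i=2: a_2=1, p_2 = 1*25 + 4 = 29, q_2 = 1*6 + 1 = 7.
  i=3: a_3=5, p_3 = 5*29 + 25 = 170, q_3 = 5*7 + 6 = 41.
q_3 = 41 > 12, so the last convergent with denominator <= 12 is p_2/q_2 = 29/7.
The closest fraction with denominator <= 12 is either p_2/q_2 or the intermediate fraction (k*p_2 + p_1)/(k*q_2 + q_1) with the largest k >= 1 whose denominator stays <= 12; these approach x as k grows, and every other convergent or intermediate fraction in range is farther away.
Largest k: floor((12 - q_1)/q_2) = floor((12 - 6)/7) = 0.
Since k = 0, no intermediate fraction beyond p_2/q_2 has denominator <= 12, so the convergent 29/7 is the closest (its error is |170*7 - 29*41|/(41*7) = 1/287).

29/7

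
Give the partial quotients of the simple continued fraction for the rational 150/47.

Run the Euclidean algorithm on 150 and 47; the successive quotients are the partial quotients a_0, a_1, ... (each step inverts the fractional part left over by the previous one):
  150 = 3*47 + 9, so a_0 = 3.
  47 = 5*9 + 2, so a_1 = 5.
  9 = 4*2 + 1, so a_2 = 4.
  2 = 2*1 + 0, so a_3 = 2.
The remainder reaches 0 after 4 divisions, so the expansion has 4 partial quotients, read off in order.

[3; 5, 4, 2]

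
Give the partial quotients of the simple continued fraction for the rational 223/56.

[3; 1, 55]

Run the Euclidean algorithm on 223 and 56; the successive quotients are the partial quotients a_0, a_1, ... (each step inverts the fractional part left over by the previous one):
  223 = 3*56 + 55, so a_0 = 3.
  56 = 1*55 + 1, so a_1 = 1.
  55 = 55*1 + 0, so a_2 = 55.
The remainder reaches 0 after 3 divisions, so the expansion has 3 partial quotients, read off in order.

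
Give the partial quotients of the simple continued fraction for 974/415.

Run the Euclidean algorithm on 974 and 415; the successive quotients are the partial quotients a_0, a_1, ... (each step inverts the fractional part left over by the previous one):
  974 = 2*415 + 144, so a_0 = 2.
  415 = 2*144 + 127, so a_1 = 2.
  144 = 1*127 + 17, so a_2 = 1.
  127 = 7*17 + 8, so a_3 = 7.
  17 = 2*8 + 1, so a_4 = 2.
  8 = 8*1 + 0, so a_5 = 8.
The remainder reaches 0 after 6 divisions, so the expansion has 6 partial quotients, read off in order.

[2; 2, 1, 7, 2, 8]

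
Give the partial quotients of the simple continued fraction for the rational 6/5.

[1; 5]

Run the Euclidean algorithm on 6 and 5; the successive quotients are the partial quotients a_0, a_1, ... (each step inverts the fractional part left over by the previous one):
  6 = 1*5 + 1, so a_0 = 1.
  5 = 5*1 + 0, so a_1 = 5.
The remainder reaches 0 after 2 divisions, so the expansion has 2 partial quotients, read off in order.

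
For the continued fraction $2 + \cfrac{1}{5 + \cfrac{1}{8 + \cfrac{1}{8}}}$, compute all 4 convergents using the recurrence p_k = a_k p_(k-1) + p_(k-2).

Using the convergent recurrence p_i = a_i*p_{i-1} + p_{i-2}, q_i = a_i*q_{i-1} + q_{i-2} with p_{-2}=0, p_{-1}=1, q_{-2}=1, q_{-1}=0:
  i=0: a_0=2, p_0 = 2*1 + 0 = 2, q_0 = 2*0 + 1 = 1.
  i=1: a_1=5, p_1 = 5*2 + 1 = 11, q_1 = 5*1 + 0 = 5.
  i=2: a_2=8, p_2 = 8*11 + 2 = 90, q_2 = 8*5 + 1 = 41.
  i=3: a_3=8, p_3 = 8*90 + 11 = 731, q_3 = 8*41 + 5 = 333.

2/1, 11/5, 90/41, 731/333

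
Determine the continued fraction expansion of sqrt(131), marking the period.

Write x_i = (sqrt(131) + m_i)/d_i with (m_0, d_0) = (0, 1). a_0 = floor(sqrt(131)) = 11, since 11^2 = 121 <= 131 < 144 = 12^2.
Iterate m_{i+1} = d_i*a_i - m_i, d_{i+1} = (131 - m_{i+1}^2)/d_i, a_{i+1} = floor((a_0 + m_{i+1})/d_{i+1}):
  m_1 = 1*11 - 0 = 11, d_1 = (131 - 11^2)/1 = 10/1 = 10, a_1 = floor((11 + 11)/10) = 2.
  m_2 = 10*2 - 11 = 9, d_2 = (131 - 9^2)/10 = 50/10 = 5, a_2 = floor((11 + 9)/5) = 4.
  m_3 = 5*4 - 9 = 11, d_3 = (131 - 11^2)/5 = 10/5 = 2, a_3 = floor((11 + 11)/2) = 11.
  m_4 = 2*11 - 11 = 11, d_4 = (131 - 11^2)/2 = 10/2 = 5, a_4 = floor((11 + 11)/5) = 4.
  m_5 = 5*4 - 11 = 9, d_5 = (131 - 9^2)/5 = 50/5 = 10, a_5 = floor((11 + 9)/10) = 2.
  m_6 = 10*2 - 9 = 11, d_6 = (131 - 11^2)/10 = 10/10 = 1, a_6 = floor((11 + 11)/1) = 22.
  m_7 = 1*22 - 11 = 11, d_7 = (131 - 11^2)/1 = 10/1 = 10: (m_7, d_7) = (m_1, d_1) = (11, 10), so from here the quotients repeat a_1, ..., a_6; the period length is 6.
Hence the expansion of sqrt(131) is a_0 = 11 followed by the repeating block 2, 4, 11, 4, 2, 22 (period 6).

[11; (2, 4, 11, 4, 2, 22)]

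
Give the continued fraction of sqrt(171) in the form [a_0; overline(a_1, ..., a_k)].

[13; overline(13, 26)]

Write x_i = (sqrt(171) + m_i)/d_i with (m_0, d_0) = (0, 1). a_0 = floor(sqrt(171)) = 13, since 13^2 = 169 <= 171 < 196 = 14^2.
Iterate m_{i+1} = d_i*a_i - m_i, d_{i+1} = (171 - m_{i+1}^2)/d_i, a_{i+1} = floor((a_0 + m_{i+1})/d_{i+1}):
  m_1 = 1*13 - 0 = 13, d_1 = (171 - 13^2)/1 = 2/1 = 2, a_1 = floor((13 + 13)/2) = 13.
  m_2 = 2*13 - 13 = 13, d_2 = (171 - 13^2)/2 = 2/2 = 1, a_2 = floor((13 + 13)/1) = 26.
  m_3 = 1*26 - 13 = 13, d_3 = (171 - 13^2)/1 = 2/1 = 2: (m_3, d_3) = (m_1, d_1) = (13, 2), so from here the quotients repeat a_1, a_2; the period length is 2.
Hence the expansion of sqrt(171) is a_0 = 13 followed by the repeating block 13, 26 (period 2).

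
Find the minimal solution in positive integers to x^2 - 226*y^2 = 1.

First expand sqrt(226) as a continued fraction. With x_i = (sqrt(226) + m_i)/d_i and (m_0, d_0) = (0, 1): a_0 = floor(sqrt(226)) = 15, since 15^2 = 225 <= 226 < 256 = 16^2.
Iterate m_{i+1} = d_i*a_i - m_i, d_{i+1} = (226 - m_{i+1}^2)/d_i, a_{i+1} = floor((a_0 + m_{i+1})/d_{i+1}):
  m_1 = 1*15 - 0 = 15, d_1 = (226 - 15^2)/1 = 1/1 = 1, a_1 = floor((15 + 15)/1) = 30.
  m_2 = 1*30 - 15 = 15, d_2 = (226 - 15^2)/1 = 1/1 = 1: (m_2, d_2) = (m_1, d_1) = (15, 1), so from here the quotient a_1 repeats; the period length is 1.
So sqrt(226) = [15; (30)] with period length k = 1.
k is odd, so (p_{k-1}, q_{k-1}) only solves x^2 - 226y^2 = -1 and the fundamental solution of x^2 - 226y^2 = 1 is (p_{2k-1}, q_{2k-1}) = (p_1, q_1); compute convergents through index 1, running through the period twice.
Convergents (p_i = a_i*p_{i-1} + p_{i-2}, q_i = a_i*q_{i-1} + q_{i-2} with p_{-2}=0, p_{-1}=1, q_{-2}=1, q_{-1}=0):
  i=0: a_0=15, p_0 = 15*1 + 0 = 15, q_0 = 15*0 + 1 = 1.
  i=1: a_1=30, p_1 = 30*15 + 1 = 451, q_1 = 30*1 + 0 = 30.
Indeed p_0^2 - 226*q_0^2 = 225 - 226 = -1, not +1.
Check: 451^2 - 226*30^2 = 203401 - 203400 = 1, so (x, y) = (451, 30) solves the equation, and by the theorem it is the least positive solution.

(x, y) = (451, 30)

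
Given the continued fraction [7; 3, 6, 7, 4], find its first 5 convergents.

Using the convergent recurrence p_i = a_i*p_{i-1} + p_{i-2}, q_i = a_i*q_{i-1} + q_{i-2} with p_{-2}=0, p_{-1}=1, q_{-2}=1, q_{-1}=0:
  i=0: a_0=7, p_0 = 7*1 + 0 = 7, q_0 = 7*0 + 1 = 1.
  i=1: a_1=3, p_1 = 3*7 + 1 = 22, q_1 = 3*1 + 0 = 3.
  i=2: a_2=6, p_2 = 6*22 + 7 = 139, q_2 = 6*3 + 1 = 19.
  i=3: a_3=7, p_3 = 7*139 + 22 = 995, q_3 = 7*19 + 3 = 136.
  i=4: a_4=4, p_4 = 4*995 + 139 = 4119, q_4 = 4*136 + 19 = 563.

7/1, 22/3, 139/19, 995/136, 4119/563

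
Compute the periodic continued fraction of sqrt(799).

[28; (3, 1, 3, 56)]

Write x_i = (sqrt(799) + m_i)/d_i with (m_0, d_0) = (0, 1). a_0 = floor(sqrt(799)) = 28, since 28^2 = 784 <= 799 < 841 = 29^2.
Iterate m_{i+1} = d_i*a_i - m_i, d_{i+1} = (799 - m_{i+1}^2)/d_i, a_{i+1} = floor((a_0 + m_{i+1})/d_{i+1}):
  m_1 = 1*28 - 0 = 28, d_1 = (799 - 28^2)/1 = 15/1 = 15, a_1 = floor((28 + 28)/15) = 3.
  m_2 = 15*3 - 28 = 17, d_2 = (799 - 17^2)/15 = 510/15 = 34, a_2 = floor((28 + 17)/34) = 1.
  m_3 = 34*1 - 17 = 17, d_3 = (799 - 17^2)/34 = 510/34 = 15, a_3 = floor((28 + 17)/15) = 3.
  m_4 = 15*3 - 17 = 28, d_4 = (799 - 28^2)/15 = 15/15 = 1, a_4 = floor((28 + 28)/1) = 56.
  m_5 = 1*56 - 28 = 28, d_5 = (799 - 28^2)/1 = 15/1 = 15: (m_5, d_5) = (m_1, d_1) = (28, 15), so from here the quotients repeat a_1, ..., a_4; the period length is 4.
Hence the expansion of sqrt(799) is a_0 = 28 followed by the repeating block 3, 1, 3, 56 (period 4).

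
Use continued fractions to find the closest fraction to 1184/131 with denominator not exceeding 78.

235/26

Expand x = 1184/131 as a continued fraction with the Euclidean algorithm:
  1184 = 9*131 + 5, so a_0 = 9.
  131 = 26*5 + 1, so a_1 = 26.
  5 = 5*1 + 0, so a_2 = 5.
so x = [9; 26, 5].
Convergents (p_i = a_i*p_{i-1} + p_{i-2}, q_i = a_i*q_{i-1} + q_{i-2} with p_{-2}=0, p_{-1}=1, q_{-2}=1, q_{-1}=0), until the denominator exceeds 78:
  i=0: a_0=9, p_0 = 9*1 + 0 = 9, q_0 = 9*0 + 1 = 1.
  i=1: a_1=26, p_1 = 26*9 + 1 = 235, q_1 = 26*1 + 0 = 26.
  i=2: a_2=5, p_2 = 5*235 + 9 = 1184, q_2 = 5*26 + 1 = 131.
q_2 = 131 > 78, so the last convergent with denominator <= 78 is p_1/q_1 = 235/26.
The closest fraction with denominator <= 78 is either p_1/q_1 or the intermediate fraction (k*p_1 + p_0)/(k*q_1 + q_0) with the largest k >= 1 whose denominator stays <= 78; these approach x as k grows, and every other convergent or intermediate fraction in range is farther away.
Largest k: floor((78 - q_0)/q_1) = floor((78 - 1)/26) = 2.
That gives (2*235 + 9)/(2*26 + 1) = 479/53.
Compare the errors: |x - 235/26| = |1184*26 - 235*131|/(131*26) = 1/3406, and |x - 479/53| = |1184*53 - 479*131|/(131*53) = 3/6943.
Cross-multiplying, 1*6943 = 6943 < 10218 = 3*3406, so 1/3406 is smaller: the convergent 235/26 is closer to x than 479/53.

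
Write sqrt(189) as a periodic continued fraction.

[13; (1, 2, 1, 26)]

Write x_i = (sqrt(189) + m_i)/d_i with (m_0, d_0) = (0, 1). a_0 = floor(sqrt(189)) = 13, since 13^2 = 169 <= 189 < 196 = 14^2.
Iterate m_{i+1} = d_i*a_i - m_i, d_{i+1} = (189 - m_{i+1}^2)/d_i, a_{i+1} = floor((a_0 + m_{i+1})/d_{i+1}):
  m_1 = 1*13 - 0 = 13, d_1 = (189 - 13^2)/1 = 20/1 = 20, a_1 = floor((13 + 13)/20) = 1.
  m_2 = 20*1 - 13 = 7, d_2 = (189 - 7^2)/20 = 140/20 = 7, a_2 = floor((13 + 7)/7) = 2.
  m_3 = 7*2 - 7 = 7, d_3 = (189 - 7^2)/7 = 140/7 = 20, a_3 = floor((13 + 7)/20) = 1.
  m_4 = 20*1 - 7 = 13, d_4 = (189 - 13^2)/20 = 20/20 = 1, a_4 = floor((13 + 13)/1) = 26.
  m_5 = 1*26 - 13 = 13, d_5 = (189 - 13^2)/1 = 20/1 = 20: (m_5, d_5) = (m_1, d_1) = (13, 20), so from here the quotients repeat a_1, ..., a_4; the period length is 4.
Hence the expansion of sqrt(189) is a_0 = 13 followed by the repeating block 1, 2, 1, 26 (period 4).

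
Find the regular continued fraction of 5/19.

Run the Euclidean algorithm on 5 and 19; the successive quotients are the partial quotients a_0, a_1, ... (each step inverts the fractional part left over by the previous one):
  5 = 0*19 + 5, so a_0 = 0.
  19 = 3*5 + 4, so a_1 = 3.
  5 = 1*4 + 1, so a_2 = 1.
  4 = 4*1 + 0, so a_3 = 4.
The remainder reaches 0 after 4 divisions, so the expansion has 4 partial quotients, read off in order.

[0; 3, 1, 4]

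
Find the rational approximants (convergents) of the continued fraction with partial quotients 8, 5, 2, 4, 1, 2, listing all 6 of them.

Using the convergent recurrence p_i = a_i*p_{i-1} + p_{i-2}, q_i = a_i*q_{i-1} + q_{i-2} with p_{-2}=0, p_{-1}=1, q_{-2}=1, q_{-1}=0:
  i=0: a_0=8, p_0 = 8*1 + 0 = 8, q_0 = 8*0 + 1 = 1.
  i=1: a_1=5, p_1 = 5*8 + 1 = 41, q_1 = 5*1 + 0 = 5.
  i=2: a_2=2, p_2 = 2*41 + 8 = 90, q_2 = 2*5 + 1 = 11.
  i=3: a_3=4, p_3 = 4*90 + 41 = 401, q_3 = 4*11 + 5 = 49.
  i=4: a_4=1, p_4 = 1*401 + 90 = 491, q_4 = 1*49 + 11 = 60.
  i=5: a_5=2, p_5 = 2*491 + 401 = 1383, q_5 = 2*60 + 49 = 169.

8/1, 41/5, 90/11, 401/49, 491/60, 1383/169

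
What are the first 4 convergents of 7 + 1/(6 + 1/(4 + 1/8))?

7/1, 43/6, 179/25, 1475/206

Using the convergent recurrence p_i = a_i*p_{i-1} + p_{i-2}, q_i = a_i*q_{i-1} + q_{i-2} with p_{-2}=0, p_{-1}=1, q_{-2}=1, q_{-1}=0:
  i=0: a_0=7, p_0 = 7*1 + 0 = 7, q_0 = 7*0 + 1 = 1.
  i=1: a_1=6, p_1 = 6*7 + 1 = 43, q_1 = 6*1 + 0 = 6.
  i=2: a_2=4, p_2 = 4*43 + 7 = 179, q_2 = 4*6 + 1 = 25.
  i=3: a_3=8, p_3 = 8*179 + 43 = 1475, q_3 = 8*25 + 6 = 206.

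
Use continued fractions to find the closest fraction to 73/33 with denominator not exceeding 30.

42/19

Expand x = 73/33 as a continued fraction with the Euclidean algorithm:
  73 = 2*33 + 7, so a_0 = 2.
  33 = 4*7 + 5, so a_1 = 4.
  7 = 1*5 + 2, so a_2 = 1.
  5 = 2*2 + 1, so a_3 = 2.
  2 = 2*1 + 0, so a_4 = 2.
so x = [2; 4, 1, 2, 2].
Convergents (p_i = a_i*p_{i-1} + p_{i-2}, q_i = a_i*q_{i-1} + q_{i-2} with p_{-2}=0, p_{-1}=1, q_{-2}=1, q_{-1}=0), until the denominator exceeds 30:
  i=0: a_0=2, p_0 = 2*1 + 0 = 2, q_0 = 2*0 + 1 = 1.
  i=1: a_1=4, p_1 = 4*2 + 1 = 9, q_1 = 4*1 + 0 = 4.
  i=2: a_2=1, p_2 = 1*9 + 2 = 11, q_2 = 1*4 + 1 = 5.
  i=3: a_3=2, p_3 = 2*11 + 9 = 31, q_3 = 2*5 + 4 = 14.
  i=4: a_4=2, p_4 = 2*31 + 11 = 73, q_4 = 2*14 + 5 = 33.
q_4 = 33 > 30, so the last convergent with denominator <= 30 is p_3/q_3 = 31/14.
The closest fraction with denominator <= 30 is either p_3/q_3 or the intermediate fraction (k*p_3 + p_2)/(k*q_3 + q_2) with the largest k >= 1 whose denominator stays <= 30; these approach x as k grows, and every other convergent or intermediate fraction in range is farther away.
Largest k: floor((30 - q_2)/q_3) = floor((30 - 5)/14) = 1.
That gives (1*31 + 11)/(1*14 + 5) = 42/19.
Compare the errors: |x - 31/14| = |73*14 - 31*33|/(33*14) = 1/462, and |x - 42/19| = |73*19 - 42*33|/(33*19) = 1/627.
Cross-multiplying, 1*462 = 462 < 627 = 1*627, so 1/627 is smaller: the intermediate fraction 42/19 is closer to x than 31/14.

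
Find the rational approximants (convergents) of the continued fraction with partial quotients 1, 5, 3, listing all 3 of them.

Using the convergent recurrence p_i = a_i*p_{i-1} + p_{i-2}, q_i = a_i*q_{i-1} + q_{i-2} with p_{-2}=0, p_{-1}=1, q_{-2}=1, q_{-1}=0:
  i=0: a_0=1, p_0 = 1*1 + 0 = 1, q_0 = 1*0 + 1 = 1.
  i=1: a_1=5, p_1 = 5*1 + 1 = 6, q_1 = 5*1 + 0 = 5.
  i=2: a_2=3, p_2 = 3*6 + 1 = 19, q_2 = 3*5 + 1 = 16.

1/1, 6/5, 19/16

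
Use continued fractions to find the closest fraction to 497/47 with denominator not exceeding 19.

74/7

Expand x = 497/47 as a continued fraction with the Euclidean algorithm:
  497 = 10*47 + 27, so a_0 = 10.
  47 = 1*27 + 20, so a_1 = 1.
  27 = 1*20 + 7, so a_2 = 1.
  20 = 2*7 + 6, so a_3 = 2.
  7 = 1*6 + 1, so a_4 = 1.
  6 = 6*1 + 0, so a_5 = 6.
so x = [10; 1, 1, 2, 1, 6].
Convergents (p_i = a_i*p_{i-1} + p_{i-2}, q_i = a_i*q_{i-1} + q_{i-2} with p_{-2}=0, p_{-1}=1, q_{-2}=1, q_{-1}=0), until the denominator exceeds 19:
  i=0: a_0=10, p_0 = 10*1 + 0 = 10, q_0 = 10*0 + 1 = 1.
  i=1: a_1=1, p_1 = 1*10 + 1 = 11, q_1 = 1*1 + 0 = 1.
  i=2: a_2=1, p_2 = 1*11 + 10 = 21, q_2 = 1*1 + 1 = 2.
  i=3: a_3=2, p_3 = 2*21 + 11 = 53, q_3 = 2*2 + 1 = 5.
  i=4: a_4=1, p_4 = 1*53 + 21 = 74, q_4 = 1*5 + 2 = 7.
  i=5: a_5=6, p_5 = 6*74 + 53 = 497, q_5 = 6*7 + 5 = 47.
q_5 = 47 > 19, so the last convergent with denominator <= 19 is p_4/q_4 = 74/7.
The closest fraction with denominator <= 19 is either p_4/q_4 or the intermediate fraction (k*p_4 + p_3)/(k*q_4 + q_3) with the largest k >= 1 whose denominator stays <= 19; these approach x as k grows, and every other convergent or intermediate fraction in range is farther away.
Largest k: floor((19 - q_3)/q_4) = floor((19 - 5)/7) = 2.
That gives (2*74 + 53)/(2*7 + 5) = 201/19.
Compare the errors: |x - 74/7| = |497*7 - 74*47|/(47*7) = 1/329, and |x - 201/19| = |497*19 - 201*47|/(47*19) = 4/893.
Cross-multiplying, 1*893 = 893 < 1316 = 4*329, so 1/329 is smaller: the convergent 74/7 is closer to x than 201/19.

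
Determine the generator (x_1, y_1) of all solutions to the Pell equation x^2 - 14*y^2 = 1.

First expand sqrt(14) as a continued fraction. With x_i = (sqrt(14) + m_i)/d_i and (m_0, d_0) = (0, 1): a_0 = floor(sqrt(14)) = 3, since 3^2 = 9 <= 14 < 16 = 4^2.
Iterate m_{i+1} = d_i*a_i - m_i, d_{i+1} = (14 - m_{i+1}^2)/d_i, a_{i+1} = floor((a_0 + m_{i+1})/d_{i+1}):
  m_1 = 1*3 - 0 = 3, d_1 = (14 - 3^2)/1 = 5/1 = 5, a_1 = floor((3 + 3)/5) = 1.
  m_2 = 5*1 - 3 = 2, d_2 = (14 - 2^2)/5 = 10/5 = 2, a_2 = floor((3 + 2)/2) = 2.
  m_3 = 2*2 - 2 = 2, d_3 = (14 - 2^2)/2 = 10/2 = 5, a_3 = floor((3 + 2)/5) = 1.
  m_4 = 5*1 - 2 = 3, d_4 = (14 - 3^2)/5 = 5/5 = 1, a_4 = floor((3 + 3)/1) = 6.
  m_5 = 1*6 - 3 = 3, d_5 = (14 - 3^2)/1 = 5/1 = 5: (m_5, d_5) = (m_1, d_1) = (3, 5), so from here the quotients repeat a_1, ..., a_4; the period length is 4.
So sqrt(14) = [3; (1, 2, 1, 6)] with period length k = 4.
k is even, so the fundamental solution of x^2 - 14y^2 = 1 is (p_{k-1}, q_{k-1}) = (p_3, q_3); compute convergents through index 3.
Convergents (p_i = a_i*p_{i-1} + p_{i-2}, q_i = a_i*q_{i-1} + q_{i-2} with p_{-2}=0, p_{-1}=1, q_{-2}=1, q_{-1}=0):
  i=0: a_0=3, p_0 = 3*1 + 0 = 3, q_0 = 3*0 + 1 = 1.
  i=1: a_1=1, p_1 = 1*3 + 1 = 4, q_1 = 1*1 + 0 = 1.
  i=2: a_2=2, p_2 = 2*4 + 3 = 11, q_2 = 2*1 + 1 = 3.
  i=3: a_3=1, p_3 = 1*11 + 4 = 15, q_3 = 1*3 + 1 = 4.
Check: 15^2 - 14*4^2 = 225 - 224 = 1, so (x, y) = (15, 4) solves the equation, and by the theorem it is the least positive solution.

(x, y) = (15, 4)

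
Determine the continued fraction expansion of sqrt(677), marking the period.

Write x_i = (sqrt(677) + m_i)/d_i with (m_0, d_0) = (0, 1). a_0 = floor(sqrt(677)) = 26, since 26^2 = 676 <= 677 < 729 = 27^2.
Iterate m_{i+1} = d_i*a_i - m_i, d_{i+1} = (677 - m_{i+1}^2)/d_i, a_{i+1} = floor((a_0 + m_{i+1})/d_{i+1}):
  m_1 = 1*26 - 0 = 26, d_1 = (677 - 26^2)/1 = 1/1 = 1, a_1 = floor((26 + 26)/1) = 52.
  m_2 = 1*52 - 26 = 26, d_2 = (677 - 26^2)/1 = 1/1 = 1: (m_2, d_2) = (m_1, d_1) = (26, 1), so from here the quotient a_1 repeats; the period length is 1.
Hence the expansion of sqrt(677) is a_0 = 26 followed by the repeating block 52 (period 1).

[26; (52)]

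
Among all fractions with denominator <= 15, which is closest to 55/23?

Expand x = 55/23 as a continued fraction with the Euclidean algorithm:
  55 = 2*23 + 9, so a_0 = 2.
  23 = 2*9 + 5, so a_1 = 2.
  9 = 1*5 + 4, so a_2 = 1.
  5 = 1*4 + 1, so a_3 = 1.
  4 = 4*1 + 0, so a_4 = 4.
so x = [2; 2, 1, 1, 4].
Convergents (p_i = a_i*p_{i-1} + p_{i-2}, q_i = a_i*q_{i-1} + q_{i-2} with p_{-2}=0, p_{-1}=1, q_{-2}=1, q_{-1}=0), until the denominator exceeds 15:
  i=0: a_0=2, p_0 = 2*1 + 0 = 2, q_0 = 2*0 + 1 = 1.
  i=1: a_1=2, p_1 = 2*2 + 1 = 5, q_1 = 2*1 + 0 = 2.
  i=2: a_2=1, p_2 = 1*5 + 2 = 7, q_2 = 1*2 + 1 = 3.
  i=3: a_3=1, p_3 = 1*7 + 5 = 12, q_3 = 1*3 + 2 = 5.
  i=4: a_4=4, p_4 = 4*12 + 7 = 55, q_4 = 4*5 + 3 = 23.
q_4 = 23 > 15, so the last convergent with denominator <= 15 is p_3/q_3 = 12/5.
The closest fraction with denominator <= 15 is either p_3/q_3 or the intermediate fraction (k*p_3 + p_2)/(k*q_3 + q_2) with the largest k >= 1 whose denominator stays <= 15; these approach x as k grows, and every other convergent or intermediate fraction in range is farther away.
Largest k: floor((15 - q_2)/q_3) = floor((15 - 3)/5) = 2.
That gives (2*12 + 7)/(2*5 + 3) = 31/13.
Compare the errors: |x - 12/5| = |55*5 - 12*23|/(23*5) = 1/115, and |x - 31/13| = |55*13 - 31*23|/(23*13) = 2/299.
Cross-multiplying, 2*115 = 230 < 299 = 1*299, so 2/299 is smaller: the intermediate fraction 31/13 is closer to x than 12/5.

31/13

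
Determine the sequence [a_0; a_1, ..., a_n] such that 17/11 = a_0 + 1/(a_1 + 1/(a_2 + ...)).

Run the Euclidean algorithm on 17 and 11; the successive quotients are the partial quotients a_0, a_1, ... (each step inverts the fractional part left over by the previous one):
  17 = 1*11 + 6, so a_0 = 1.
  11 = 1*6 + 5, so a_1 = 1.
  6 = 1*5 + 1, so a_2 = 1.
  5 = 5*1 + 0, so a_3 = 5.
The remainder reaches 0 after 4 divisions, so the expansion has 4 partial quotients, read off in order.

[1; 1, 1, 5]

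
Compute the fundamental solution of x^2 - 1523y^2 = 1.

(x, y) = (1522, 39)

First expand sqrt(1523) as a continued fraction. With x_i = (sqrt(1523) + m_i)/d_i and (m_0, d_0) = (0, 1): a_0 = floor(sqrt(1523)) = 39, since 39^2 = 1521 <= 1523 < 1600 = 40^2.
Iterate m_{i+1} = d_i*a_i - m_i, d_{i+1} = (1523 - m_{i+1}^2)/d_i, a_{i+1} = floor((a_0 + m_{i+1})/d_{i+1}):
  m_1 = 1*39 - 0 = 39, d_1 = (1523 - 39^2)/1 = 2/1 = 2, a_1 = floor((39 + 39)/2) = 39.
  m_2 = 2*39 - 39 = 39, d_2 = (1523 - 39^2)/2 = 2/2 = 1, a_2 = floor((39 + 39)/1) = 78.
  m_3 = 1*78 - 39 = 39, d_3 = (1523 - 39^2)/1 = 2/1 = 2: (m_3, d_3) = (m_1, d_1) = (39, 2), so from here the quotients repeat a_1, a_2; the period length is 2.
So sqrt(1523) = [39; (39, 78)] with period length k = 2.
k is even, so the fundamental solution of x^2 - 1523y^2 = 1 is (p_{k-1}, q_{k-1}) = (p_1, q_1); compute convergents through index 1.
Convergents (p_i = a_i*p_{i-1} + p_{i-2}, q_i = a_i*q_{i-1} + q_{i-2} with p_{-2}=0, p_{-1}=1, q_{-2}=1, q_{-1}=0):
  i=0: a_0=39, p_0 = 39*1 + 0 = 39, q_0 = 39*0 + 1 = 1.
  i=1: a_1=39, p_1 = 39*39 + 1 = 1522, q_1 = 39*1 + 0 = 39.
Check: 1522^2 - 1523*39^2 = 2316484 - 2316483 = 1, so (x, y) = (1522, 39) solves the equation, and by the theorem it is the least positive solution.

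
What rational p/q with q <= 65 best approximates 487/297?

Expand x = 487/297 as a continued fraction with the Euclidean algorithm:
  487 = 1*297 + 190, so a_0 = 1.
  297 = 1*190 + 107, so a_1 = 1.
  190 = 1*107 + 83, so a_2 = 1.
  107 = 1*83 + 24, so a_3 = 1.
  83 = 3*24 + 11, so a_4 = 3.
  24 = 2*11 + 2, so a_5 = 2.
  11 = 5*2 + 1, so a_6 = 5.
  2 = 2*1 + 0, so a_7 = 2.
so x = [1; 1, 1, 1, 3, 2, 5, 2].
Convergents (p_i = a_i*p_{i-1} + p_{i-2}, q_i = a_i*q_{i-1} + q_{i-2} with p_{-2}=0, p_{-1}=1, q_{-2}=1, q_{-1}=0), until the denominator exceeds 65:
  i=0: a_0=1, p_0 = 1*1 + 0 = 1, q_0 = 1*0 + 1 = 1.
  i=1: a_1=1, p_1 = 1*1 + 1 = 2, q_1 = 1*1 + 0 = 1.
  i=2: a_2=1, p_2 = 1*2 + 1 = 3, q_2 = 1*1 + 1 = 2.
  i=3: a_3=1, p_3 = 1*3 + 2 = 5, q_3 = 1*2 + 1 = 3.
  i=4: a_4=3, p_4 = 3*5 + 3 = 18, q_4 = 3*3 + 2 = 11.
  i=5: a_5=2, p_5 = 2*18 + 5 = 41, q_5 = 2*11 + 3 = 25.
  i=6: a_6=5, p_6 = 5*41 + 18 = 223, q_6 = 5*25 + 11 = 136.
q_6 = 136 > 65, so the last convergent with denominator <= 65 is p_5/q_5 = 41/25.
The closest fraction with denominator <= 65 is either p_5/q_5 or the intermediate fraction (k*p_5 + p_4)/(k*q_5 + q_4) with the largest k >= 1 whose denominator stays <= 65; these approach x as k grows, and every other convergent or intermediate fraction in range is farther away.
Largest k: floor((65 - q_4)/q_5) = floor((65 - 11)/25) = 2.
That gives (2*41 + 18)/(2*25 + 11) = 100/61.
Compare the errors: |x - 41/25| = |487*25 - 41*297|/(297*25) = 2/7425, and |x - 100/61| = |487*61 - 100*297|/(297*61) = 7/18117.
Cross-multiplying, 2*18117 = 36234 < 51975 = 7*7425, so 2/7425 is smaller: the convergent 41/25 is closer to x than 100/61.

41/25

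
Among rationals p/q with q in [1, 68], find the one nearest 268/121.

144/65

Expand x = 268/121 as a continued fraction with the Euclidean algorithm:
  268 = 2*121 + 26, so a_0 = 2.
  121 = 4*26 + 17, so a_1 = 4.
  26 = 1*17 + 9, so a_2 = 1.
  17 = 1*9 + 8, so a_3 = 1.
  9 = 1*8 + 1, so a_4 = 1.
  8 = 8*1 + 0, so a_5 = 8.
so x = [2; 4, 1, 1, 1, 8].
Convergents (p_i = a_i*p_{i-1} + p_{i-2}, q_i = a_i*q_{i-1} + q_{i-2} with p_{-2}=0, p_{-1}=1, q_{-2}=1, q_{-1}=0), until the denominator exceeds 68:
  i=0: a_0=2, p_0 = 2*1 + 0 = 2, q_0 = 2*0 + 1 = 1.
  i=1: a_1=4, p_1 = 4*2 + 1 = 9, q_1 = 4*1 + 0 = 4.
  i=2: a_2=1, p_2 = 1*9 + 2 = 11, q_2 = 1*4 + 1 = 5.
  i=3: a_3=1, p_3 = 1*11 + 9 = 20, q_3 = 1*5 + 4 = 9.
  i=4: a_4=1, p_4 = 1*20 + 11 = 31, q_4 = 1*9 + 5 = 14.
  i=5: a_5=8, p_5 = 8*31 + 20 = 268, q_5 = 8*14 + 9 = 121.
q_5 = 121 > 68, so the last convergent with denominator <= 68 is p_4/q_4 = 31/14.
The closest fraction with denominator <= 68 is either p_4/q_4 or the intermediate fraction (k*p_4 + p_3)/(k*q_4 + q_3) with the largest k >= 1 whose denominator stays <= 68; these approach x as k grows, and every other convergent or intermediate fraction in range is farther away.
Largest k: floor((68 - q_3)/q_4) = floor((68 - 9)/14) = 4.
That gives (4*31 + 20)/(4*14 + 9) = 144/65.
Compare the errors: |x - 31/14| = |268*14 - 31*121|/(121*14) = 1/1694, and |x - 144/65| = |268*65 - 144*121|/(121*65) = 4/7865.
Cross-multiplying, 4*1694 = 6776 < 7865 = 1*7865, so 4/7865 is smaller: the intermediate fraction 144/65 is closer to x than 31/14.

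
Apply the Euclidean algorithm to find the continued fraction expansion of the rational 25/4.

[6; 4]

Run the Euclidean algorithm on 25 and 4; the successive quotients are the partial quotients a_0, a_1, ... (each step inverts the fractional part left over by the previous one):
  25 = 6*4 + 1, so a_0 = 6.
  4 = 4*1 + 0, so a_1 = 4.
The remainder reaches 0 after 2 divisions, so the expansion has 2 partial quotients, read off in order.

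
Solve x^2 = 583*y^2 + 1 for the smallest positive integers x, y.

First expand sqrt(583) as a continued fraction. With x_i = (sqrt(583) + m_i)/d_i and (m_0, d_0) = (0, 1): a_0 = floor(sqrt(583)) = 24, since 24^2 = 576 <= 583 < 625 = 25^2.
Iterate m_{i+1} = d_i*a_i - m_i, d_{i+1} = (583 - m_{i+1}^2)/d_i, a_{i+1} = floor((a_0 + m_{i+1})/d_{i+1}):
  m_1 = 1*24 - 0 = 24, d_1 = (583 - 24^2)/1 = 7/1 = 7, a_1 = floor((24 + 24)/7) = 6.
  m_2 = 7*6 - 24 = 18, d_2 = (583 - 18^2)/7 = 259/7 = 37, a_2 = floor((24 + 18)/37) = 1.
  m_3 = 37*1 - 18 = 19, d_3 = (583 - 19^2)/37 = 222/37 = 6, a_3 = floor((24 + 19)/6) = 7.
  m_4 = 6*7 - 19 = 23, d_4 = (583 - 23^2)/6 = 54/6 = 9, a_4 = floor((24 + 23)/9) = 5.
  m_5 = 9*5 - 23 = 22, d_5 = (583 - 22^2)/9 = 99/9 = 11, a_5 = floor((24 + 22)/11) = 4.
  m_6 = 11*4 - 22 = 22, d_6 = (583 - 22^2)/11 = 99/11 = 9, a_6 = floor((24 + 22)/9) = 5.
  m_7 = 9*5 - 22 = 23, d_7 = (583 - 23^2)/9 = 54/9 = 6, a_7 = floor((24 + 23)/6) = 7.
  m_8 = 6*7 - 23 = 19, d_8 = (583 - 19^2)/6 = 222/6 = 37, a_8 = floor((24 + 19)/37) = 1.
  m_9 = 37*1 - 19 = 18, d_9 = (583 - 18^2)/37 = 259/37 = 7, a_9 = floor((24 + 18)/7) = 6.
  m_10 = 7*6 - 18 = 24, d_10 = (583 - 24^2)/7 = 7/7 = 1, a_10 = floor((24 + 24)/1) = 48.
  m_11 = 1*48 - 24 = 24, d_11 = (583 - 24^2)/1 = 7/1 = 7: (m_11, d_11) = (m_1, d_1) = (24, 7), so from here the quotients repeat a_1, ..., a_10; the period length is 10.
So sqrt(583) = [24; (6, 1, 7, 5, 4, 5, 7, 1, 6, 48)] with period length k = 10.
k is even, so the fundamental solution of x^2 - 583y^2 = 1 is (p_{k-1}, q_{k-1}) = (p_9, q_9); compute convergents through index 9.
Convergents (p_i = a_i*p_{i-1} + p_{i-2}, q_i = a_i*q_{i-1} + q_{i-2} with p_{-2}=0, p_{-1}=1, q_{-2}=1, q_{-1}=0):
  i=0: a_0=24, p_0 = 24*1 + 0 = 24, q_0 = 24*0 + 1 = 1.
  i=1: a_1=6, p_1 = 6*24 + 1 = 145, q_1 = 6*1 + 0 = 6.
  i=2: a_2=1, p_2 = 1*145 + 24 = 169, q_2 = 1*6 + 1 = 7.
  i=3: a_3=7, p_3 = 7*169 + 145 = 1328, q_3 = 7*7 + 6 = 55.
  i=4: a_4=5, p_4 = 5*1328 + 169 = 6809, q_4 = 5*55 + 7 = 282.
  i=5: a_5=4, p_5 = 4*6809 + 1328 = 28564, q_5 = 4*282 + 55 = 1183.
  i=6: a_6=5, p_6 = 5*28564 + 6809 = 149629, q_6 = 5*1183 + 282 = 6197.
  i=7: a_7=7, p_7 = 7*149629 + 28564 = 1075967, q_7 = 7*6197 + 1183 = 44562.
  i=8: a_8=1, p_8 = 1*1075967 + 149629 = 1225596, q_8 = 1*44562 + 6197 = 50759.
  i=9: a_9=6, p_9 = 6*1225596 + 1075967 = 8429543, q_9 = 6*50759 + 44562 = 349116.
Check: 8429543^2 - 583*349116^2 = 71057195188849 - 71057195188848 = 1, so (x, y) = (8429543, 349116) solves the equation, and by the theorem it is the least positive solution.

(x, y) = (8429543, 349116)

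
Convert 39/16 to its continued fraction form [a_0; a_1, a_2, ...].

[2; 2, 3, 2]

Run the Euclidean algorithm on 39 and 16; the successive quotients are the partial quotients a_0, a_1, ... (each step inverts the fractional part left over by the previous one):
  39 = 2*16 + 7, so a_0 = 2.
  16 = 2*7 + 2, so a_1 = 2.
  7 = 3*2 + 1, so a_2 = 3.
  2 = 2*1 + 0, so a_3 = 2.
The remainder reaches 0 after 4 divisions, so the expansion has 4 partial quotients, read off in order.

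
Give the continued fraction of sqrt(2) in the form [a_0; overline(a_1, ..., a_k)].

[1; overline(2)]

Write x_i = (sqrt(2) + m_i)/d_i with (m_0, d_0) = (0, 1). a_0 = floor(sqrt(2)) = 1, since 1^2 = 1 <= 2 < 4 = 2^2.
Iterate m_{i+1} = d_i*a_i - m_i, d_{i+1} = (2 - m_{i+1}^2)/d_i, a_{i+1} = floor((a_0 + m_{i+1})/d_{i+1}):
  m_1 = 1*1 - 0 = 1, d_1 = (2 - 1^2)/1 = 1/1 = 1, a_1 = floor((1 + 1)/1) = 2.
  m_2 = 1*2 - 1 = 1, d_2 = (2 - 1^2)/1 = 1/1 = 1: (m_2, d_2) = (m_1, d_1) = (1, 1), so from here the quotient a_1 repeats; the period length is 1.
Hence the expansion of sqrt(2) is a_0 = 1 followed by the repeating block 2 (period 1).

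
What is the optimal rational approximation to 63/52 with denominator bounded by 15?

17/14

Expand x = 63/52 as a continued fraction with the Euclidean algorithm:
  63 = 1*52 + 11, so a_0 = 1.
  52 = 4*11 + 8, so a_1 = 4.
  11 = 1*8 + 3, so a_2 = 1.
  8 = 2*3 + 2, so a_3 = 2.
  3 = 1*2 + 1, so a_4 = 1.
  2 = 2*1 + 0, so a_5 = 2.
so x = [1; 4, 1, 2, 1, 2].
Convergents (p_i = a_i*p_{i-1} + p_{i-2}, q_i = a_i*q_{i-1} + q_{i-2} with p_{-2}=0, p_{-1}=1, q_{-2}=1, q_{-1}=0), until the denominator exceeds 15:
  i=0: a_0=1, p_0 = 1*1 + 0 = 1, q_0 = 1*0 + 1 = 1.
  i=1: a_1=4, p_1 = 4*1 + 1 = 5, q_1 = 4*1 + 0 = 4.
  i=2: a_2=1, p_2 = 1*5 + 1 = 6, q_2 = 1*4 + 1 = 5.
  i=3: a_3=2, p_3 = 2*6 + 5 = 17, q_3 = 2*5 + 4 = 14.
  i=4: a_4=1, p_4 = 1*17 + 6 = 23, q_4 = 1*14 + 5 = 19.
q_4 = 19 > 15, so the last convergent with denominator <= 15 is p_3/q_3 = 17/14.
The closest fraction with denominator <= 15 is either p_3/q_3 or the intermediate fraction (k*p_3 + p_2)/(k*q_3 + q_2) with the largest k >= 1 whose denominator stays <= 15; these approach x as k grows, and every other convergent or intermediate fraction in range is farther away.
Largest k: floor((15 - q_2)/q_3) = floor((15 - 5)/14) = 0.
Since k = 0, no intermediate fraction beyond p_3/q_3 has denominator <= 15, so the convergent 17/14 is the closest (its error is |63*14 - 17*52|/(52*14) = 2/728).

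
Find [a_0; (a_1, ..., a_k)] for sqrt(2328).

Write x_i = (sqrt(2328) + m_i)/d_i with (m_0, d_0) = (0, 1). a_0 = floor(sqrt(2328)) = 48, since 48^2 = 2304 <= 2328 < 2401 = 49^2.
Iterate m_{i+1} = d_i*a_i - m_i, d_{i+1} = (2328 - m_{i+1}^2)/d_i, a_{i+1} = floor((a_0 + m_{i+1})/d_{i+1}):
  m_1 = 1*48 - 0 = 48, d_1 = (2328 - 48^2)/1 = 24/1 = 24, a_1 = floor((48 + 48)/24) = 4.
  m_2 = 24*4 - 48 = 48, d_2 = (2328 - 48^2)/24 = 24/24 = 1, a_2 = floor((48 + 48)/1) = 96.
  m_3 = 1*96 - 48 = 48, d_3 = (2328 - 48^2)/1 = 24/1 = 24: (m_3, d_3) = (m_1, d_1) = (48, 24), so from here the quotients repeat a_1, a_2; the period length is 2.
Hence the expansion of sqrt(2328) is a_0 = 48 followed by the repeating block 4, 96 (period 2).

[48; (4, 96)]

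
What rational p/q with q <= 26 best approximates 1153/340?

78/23

Expand x = 1153/340 as a continued fraction with the Euclidean algorithm:
  1153 = 3*340 + 133, so a_0 = 3.
  340 = 2*133 + 74, so a_1 = 2.
  133 = 1*74 + 59, so a_2 = 1.
  74 = 1*59 + 15, so a_3 = 1.
  59 = 3*15 + 14, so a_4 = 3.
  15 = 1*14 + 1, so a_5 = 1.
  14 = 14*1 + 0, so a_6 = 14.
so x = [3; 2, 1, 1, 3, 1, 14].
Convergents (p_i = a_i*p_{i-1} + p_{i-2}, q_i = a_i*q_{i-1} + q_{i-2} with p_{-2}=0, p_{-1}=1, q_{-2}=1, q_{-1}=0), until the denominator exceeds 26:
  i=0: a_0=3, p_0 = 3*1 + 0 = 3, q_0 = 3*0 + 1 = 1.
  i=1: a_1=2, p_1 = 2*3 + 1 = 7, q_1 = 2*1 + 0 = 2.
  i=2: a_2=1, p_2 = 1*7 + 3 = 10, q_2 = 1*2 + 1 = 3.
  i=3: a_3=1, p_3 = 1*10 + 7 = 17, q_3 = 1*3 + 2 = 5.
  i=4: a_4=3, p_4 = 3*17 + 10 = 61, q_4 = 3*5 + 3 = 18.
  i=5: a_5=1, p_5 = 1*61 + 17 = 78, q_5 = 1*18 + 5 = 23.
  i=6: a_6=14, p_6 = 14*78 + 61 = 1153, q_6 = 14*23 + 18 = 340.
q_6 = 340 > 26, so the last convergent with denominator <= 26 is p_5/q_5 = 78/23.
The closest fraction with denominator <= 26 is either p_5/q_5 or the intermediate fraction (k*p_5 + p_4)/(k*q_5 + q_4) with the largest k >= 1 whose denominator stays <= 26; these approach x as k grows, and every other convergent or intermediate fraction in range is farther away.
Largest k: floor((26 - q_4)/q_5) = floor((26 - 18)/23) = 0.
Since k = 0, no intermediate fraction beyond p_5/q_5 has denominator <= 26, so the convergent 78/23 is the closest (its error is |1153*23 - 78*340|/(340*23) = 1/7820).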